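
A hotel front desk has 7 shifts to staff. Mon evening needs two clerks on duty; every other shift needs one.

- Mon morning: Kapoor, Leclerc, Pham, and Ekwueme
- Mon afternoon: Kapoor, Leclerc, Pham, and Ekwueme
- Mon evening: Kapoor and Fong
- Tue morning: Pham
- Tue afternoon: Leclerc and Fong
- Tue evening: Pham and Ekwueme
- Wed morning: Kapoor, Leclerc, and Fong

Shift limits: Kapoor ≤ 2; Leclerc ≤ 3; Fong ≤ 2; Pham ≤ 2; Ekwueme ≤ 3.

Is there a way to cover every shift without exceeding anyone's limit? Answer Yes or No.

Mon evening can only be covered by Kapoor and Fong, so that assignment is forced.
Tue morning can only be covered by Pham, so that assignment is forced.
One valid schedule: Mon morning→Leclerc, Mon afternoon→Leclerc, Mon evening→Kapoor+Fong, Tue morning→Pham, Tue afternoon→Leclerc, Tue evening→Pham, Wed morning→Kapoor.
Loads: Kapoor 2/2, Leclerc 3/3, Fong 1/2, Pham 2/2, Ekwueme 0/3 — all within limits.

Yes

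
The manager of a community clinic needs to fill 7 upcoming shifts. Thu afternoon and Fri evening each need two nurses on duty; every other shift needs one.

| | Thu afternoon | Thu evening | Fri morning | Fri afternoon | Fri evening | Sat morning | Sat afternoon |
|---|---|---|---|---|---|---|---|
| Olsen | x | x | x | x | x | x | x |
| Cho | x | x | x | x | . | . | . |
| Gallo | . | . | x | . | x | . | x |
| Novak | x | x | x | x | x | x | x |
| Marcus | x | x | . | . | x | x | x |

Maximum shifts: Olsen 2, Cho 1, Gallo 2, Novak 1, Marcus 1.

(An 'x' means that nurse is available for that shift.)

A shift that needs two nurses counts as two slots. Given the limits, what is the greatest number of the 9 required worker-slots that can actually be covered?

Total capacity across all nurses is 2+1+2+1+1 = 7, and 9 slots are needed, so at most 7 can be filled.
An assignment achieving 7: Thu afternoon→Cho+Novak, Thu evening→Marcus, Fri morning→Gallo, Fri afternoon→Olsen, Fri evening→Gallo, Sat morning→Olsen.
Loads: Olsen 2/2, Cho 1/1, Gallo 2/2, Novak 1/1, Marcus 1/1.

7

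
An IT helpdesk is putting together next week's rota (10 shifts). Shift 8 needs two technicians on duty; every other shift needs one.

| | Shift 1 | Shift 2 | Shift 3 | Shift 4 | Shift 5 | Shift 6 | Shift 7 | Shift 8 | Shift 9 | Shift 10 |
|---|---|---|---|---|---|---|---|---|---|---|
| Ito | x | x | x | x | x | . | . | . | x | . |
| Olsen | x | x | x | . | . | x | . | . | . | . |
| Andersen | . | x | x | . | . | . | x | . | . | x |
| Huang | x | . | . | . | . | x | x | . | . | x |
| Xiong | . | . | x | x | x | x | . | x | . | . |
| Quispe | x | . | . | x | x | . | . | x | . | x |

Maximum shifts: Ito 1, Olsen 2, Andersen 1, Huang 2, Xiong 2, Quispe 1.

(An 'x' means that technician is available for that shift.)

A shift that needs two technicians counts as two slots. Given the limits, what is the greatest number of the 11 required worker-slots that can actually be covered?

9

Total capacity across all technicians is 1+2+1+2+2+1 = 9, and 11 slots are needed, so at most 9 can be filled.
An assignment achieving 9: Shift 1→Huang, Shift 2→Olsen, Shift 4→Xiong, Shift 6→Olsen, Shift 7→Andersen, Shift 8→Xiong+Quispe, Shift 9→Ito, Shift 10→Huang.
Loads: Ito 1/1, Olsen 2/2, Andersen 1/1, Huang 2/2, Xiong 2/2, Quispe 1/1.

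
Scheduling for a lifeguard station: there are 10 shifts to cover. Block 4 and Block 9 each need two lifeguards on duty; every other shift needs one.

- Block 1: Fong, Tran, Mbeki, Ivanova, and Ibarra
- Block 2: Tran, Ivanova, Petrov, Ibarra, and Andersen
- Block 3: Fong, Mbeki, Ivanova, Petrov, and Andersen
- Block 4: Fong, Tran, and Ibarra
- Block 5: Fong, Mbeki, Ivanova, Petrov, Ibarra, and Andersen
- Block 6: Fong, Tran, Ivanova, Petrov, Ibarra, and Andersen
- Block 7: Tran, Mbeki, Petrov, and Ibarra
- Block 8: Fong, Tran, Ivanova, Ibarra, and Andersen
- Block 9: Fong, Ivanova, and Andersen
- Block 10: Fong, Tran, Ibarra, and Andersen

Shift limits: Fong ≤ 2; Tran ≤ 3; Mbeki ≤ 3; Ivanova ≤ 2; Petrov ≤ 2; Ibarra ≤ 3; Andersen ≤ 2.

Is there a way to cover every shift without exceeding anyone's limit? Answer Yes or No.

One valid schedule: Block 1→Mbeki, Block 2→Ivanova, Block 3→Mbeki, Block 4→Fong+Tran, Block 5→Mbeki, Block 6→Petrov, Block 7→Tran, Block 8→Ibarra, Block 9→Fong+Ivanova, Block 10→Tran.
Loads: Fong 2/2, Tran 3/3, Mbeki 3/3, Ivanova 2/2, Petrov 1/2, Ibarra 1/3, Andersen 0/2 — all within limits.

Yes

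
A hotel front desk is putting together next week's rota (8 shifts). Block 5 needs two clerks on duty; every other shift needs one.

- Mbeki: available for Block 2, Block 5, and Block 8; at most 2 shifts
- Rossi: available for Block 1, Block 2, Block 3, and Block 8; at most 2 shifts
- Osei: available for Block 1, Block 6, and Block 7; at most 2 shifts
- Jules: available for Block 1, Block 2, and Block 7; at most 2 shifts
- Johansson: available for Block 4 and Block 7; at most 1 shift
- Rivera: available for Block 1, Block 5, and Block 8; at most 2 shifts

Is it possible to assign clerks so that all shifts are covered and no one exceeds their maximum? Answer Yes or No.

Block 3 can only be covered by Rossi, so that assignment is forced.
Block 4 can only be covered by Johansson, so that assignment is forced.
Block 5 can only be covered by Mbeki and Rivera, so that assignment is forced.
One valid schedule: Block 1→Jules, Block 2→Mbeki, Block 3→Rossi, Block 4→Johansson, Block 5→Mbeki+Rivera, Block 6→Osei, Block 7→Osei, Block 8→Rossi.
Loads: Mbeki 2/2, Rossi 2/2, Osei 2/2, Jules 1/2, Johansson 1/1, Rivera 1/2 — all within limits.

Yes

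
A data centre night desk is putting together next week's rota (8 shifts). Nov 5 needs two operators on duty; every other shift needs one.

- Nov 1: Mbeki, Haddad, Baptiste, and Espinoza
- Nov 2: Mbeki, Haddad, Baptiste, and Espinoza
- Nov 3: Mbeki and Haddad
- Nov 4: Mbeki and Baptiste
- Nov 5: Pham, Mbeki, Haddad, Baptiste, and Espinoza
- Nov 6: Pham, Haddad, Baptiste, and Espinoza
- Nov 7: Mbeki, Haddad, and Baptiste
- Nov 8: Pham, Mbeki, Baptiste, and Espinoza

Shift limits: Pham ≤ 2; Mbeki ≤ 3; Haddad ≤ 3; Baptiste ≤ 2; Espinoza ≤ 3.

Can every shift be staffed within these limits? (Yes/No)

One valid schedule: Nov 1→Haddad, Nov 2→Haddad, Nov 3→Mbeki, Nov 4→Mbeki, Nov 5→Haddad+Baptiste, Nov 6→Pham, Nov 7→Mbeki, Nov 8→Pham.
Loads: Pham 2/2, Mbeki 3/3, Haddad 3/3, Baptiste 1/2, Espinoza 0/3 — all within limits.

Yes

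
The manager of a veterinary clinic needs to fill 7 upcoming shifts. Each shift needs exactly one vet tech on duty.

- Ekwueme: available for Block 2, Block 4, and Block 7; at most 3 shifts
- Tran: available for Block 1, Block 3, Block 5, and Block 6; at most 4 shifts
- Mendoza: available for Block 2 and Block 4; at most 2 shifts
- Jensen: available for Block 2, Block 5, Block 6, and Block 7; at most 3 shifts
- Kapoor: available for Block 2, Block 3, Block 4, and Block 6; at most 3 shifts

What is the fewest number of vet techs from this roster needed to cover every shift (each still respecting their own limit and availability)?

7 slots to fill and no one can take more than 4, so at least ⌈7/4⌉ = 2 vet techs are needed.
Ekwueme and Tran alone can cover everything: Block 1→Tran, Block 2→Ekwueme, Block 3→Tran, Block 4→Ekwueme, Block 5→Tran, Block 6→Tran, Block 7→Ekwueme.

2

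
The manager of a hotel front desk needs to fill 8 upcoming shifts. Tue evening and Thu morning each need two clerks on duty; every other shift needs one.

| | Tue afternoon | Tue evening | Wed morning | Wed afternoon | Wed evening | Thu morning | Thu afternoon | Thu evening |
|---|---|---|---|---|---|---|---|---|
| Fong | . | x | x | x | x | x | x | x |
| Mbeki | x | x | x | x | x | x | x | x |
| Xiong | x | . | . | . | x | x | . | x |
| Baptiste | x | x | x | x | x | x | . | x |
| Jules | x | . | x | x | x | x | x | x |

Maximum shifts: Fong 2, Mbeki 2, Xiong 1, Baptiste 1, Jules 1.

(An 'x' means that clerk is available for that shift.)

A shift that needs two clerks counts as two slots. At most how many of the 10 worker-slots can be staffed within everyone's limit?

7

Total capacity across all clerks is 2+2+1+1+1 = 7, and 10 slots are needed, so at most 7 can be filled.
An assignment achieving 7: Tue afternoon→Mbeki, Tue evening→Fong+Mbeki, Wed morning→Baptiste, Wed afternoon→Jules, Wed evening→Xiong, Thu afternoon→Fong.
Loads: Fong 2/2, Mbeki 2/2, Xiong 1/1, Baptiste 1/1, Jules 1/1.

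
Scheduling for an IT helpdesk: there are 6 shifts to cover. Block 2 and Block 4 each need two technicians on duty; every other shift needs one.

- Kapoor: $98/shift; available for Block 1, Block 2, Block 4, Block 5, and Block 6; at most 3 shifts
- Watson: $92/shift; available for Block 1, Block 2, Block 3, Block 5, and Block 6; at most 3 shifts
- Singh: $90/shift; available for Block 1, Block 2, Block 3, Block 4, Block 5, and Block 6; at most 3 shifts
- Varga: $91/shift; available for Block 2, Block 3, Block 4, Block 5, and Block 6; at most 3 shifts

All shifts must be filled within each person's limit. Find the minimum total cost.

$727

Picking the cheapest available technician for each shift independently would cost $722, but that ignores the shift limits.
An optimal schedule: Block 1→Singh, Block 2→Varga+Watson, Block 3→Singh, Block 4→Singh+Varga, Block 5→Varga, Block 6→Watson.
Total: 90 + 91 + 92 + 90 + 90 + 91 + 91 + 92 = $727.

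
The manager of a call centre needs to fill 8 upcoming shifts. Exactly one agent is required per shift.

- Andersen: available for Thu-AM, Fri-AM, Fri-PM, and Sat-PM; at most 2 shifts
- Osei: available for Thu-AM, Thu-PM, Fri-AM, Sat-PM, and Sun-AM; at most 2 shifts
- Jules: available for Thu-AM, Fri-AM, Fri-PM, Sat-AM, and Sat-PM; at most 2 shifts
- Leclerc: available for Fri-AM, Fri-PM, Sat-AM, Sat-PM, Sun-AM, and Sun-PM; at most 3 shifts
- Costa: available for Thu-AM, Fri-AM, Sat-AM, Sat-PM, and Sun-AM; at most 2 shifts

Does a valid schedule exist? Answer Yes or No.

Yes

Thu-PM can only be covered by Osei, so that assignment is forced.
Sun-PM can only be covered by Leclerc, so that assignment is forced.
One valid schedule: Thu-AM→Andersen, Thu-PM→Osei, Fri-AM→Jules, Fri-PM→Andersen, Sat-AM→Jules, Sat-PM→Leclerc, Sun-AM→Osei, Sun-PM→Leclerc.
Loads: Andersen 2/2, Osei 2/2, Jules 2/2, Leclerc 2/3, Costa 0/2 — all within limits.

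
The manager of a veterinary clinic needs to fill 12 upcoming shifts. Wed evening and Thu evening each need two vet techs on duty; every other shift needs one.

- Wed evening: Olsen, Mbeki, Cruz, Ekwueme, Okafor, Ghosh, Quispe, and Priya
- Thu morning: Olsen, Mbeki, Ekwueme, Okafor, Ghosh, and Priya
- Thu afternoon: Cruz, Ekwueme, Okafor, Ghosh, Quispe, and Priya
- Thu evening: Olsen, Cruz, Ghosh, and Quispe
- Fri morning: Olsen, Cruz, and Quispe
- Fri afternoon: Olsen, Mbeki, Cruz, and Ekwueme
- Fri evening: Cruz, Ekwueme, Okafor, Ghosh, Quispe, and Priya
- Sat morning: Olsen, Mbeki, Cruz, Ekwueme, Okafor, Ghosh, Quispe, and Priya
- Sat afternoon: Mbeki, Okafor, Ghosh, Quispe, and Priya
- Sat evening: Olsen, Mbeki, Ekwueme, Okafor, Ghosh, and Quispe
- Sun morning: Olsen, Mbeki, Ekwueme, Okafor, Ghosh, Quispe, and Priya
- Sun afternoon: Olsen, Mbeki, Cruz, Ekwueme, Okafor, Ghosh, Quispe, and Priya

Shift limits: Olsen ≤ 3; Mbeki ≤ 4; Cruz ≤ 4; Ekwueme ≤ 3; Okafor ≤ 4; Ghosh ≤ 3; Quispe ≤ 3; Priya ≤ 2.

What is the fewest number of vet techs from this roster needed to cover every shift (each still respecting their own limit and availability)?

14 slots to fill and no one can take more than 4, so at least ⌈14/4⌉ = 4 vet techs are needed.
Olsen, Mbeki, Cruz, and Ekwueme alone can cover everything: Wed evening→Cruz+Ekwueme, Thu morning→Olsen, Thu afternoon→Cruz, Thu evening→Olsen+Cruz, Fri morning→Olsen, Fri afternoon→Mbeki, Fri evening→Cruz, Sat morning→Ekwueme, Sat afternoon→Mbeki, Sat evening→Mbeki, Sun morning→Mbeki, Sun afternoon→Ekwueme.

4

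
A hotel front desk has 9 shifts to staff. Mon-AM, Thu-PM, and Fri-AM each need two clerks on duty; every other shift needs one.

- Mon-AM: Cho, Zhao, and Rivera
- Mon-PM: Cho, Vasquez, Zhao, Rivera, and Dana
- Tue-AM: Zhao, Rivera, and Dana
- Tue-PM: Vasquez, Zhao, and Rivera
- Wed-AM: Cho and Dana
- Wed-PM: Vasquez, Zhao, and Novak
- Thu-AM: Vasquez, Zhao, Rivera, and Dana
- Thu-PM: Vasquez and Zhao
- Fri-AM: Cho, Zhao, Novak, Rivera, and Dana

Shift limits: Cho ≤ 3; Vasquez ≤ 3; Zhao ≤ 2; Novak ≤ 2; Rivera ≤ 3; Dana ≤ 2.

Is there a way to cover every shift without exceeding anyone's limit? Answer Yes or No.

Yes

Thu-PM can only be covered by Vasquez and Zhao, so that assignment is forced.
One valid schedule: Mon-AM→Cho+Zhao, Mon-PM→Cho, Tue-AM→Rivera, Tue-PM→Vasquez, Wed-AM→Cho, Wed-PM→Vasquez, Thu-AM→Rivera, Thu-PM→Vasquez+Zhao, Fri-AM→Novak+Rivera.
Loads: Cho 3/3, Vasquez 3/3, Zhao 2/2, Novak 1/2, Rivera 3/3, Dana 0/2 — all within limits.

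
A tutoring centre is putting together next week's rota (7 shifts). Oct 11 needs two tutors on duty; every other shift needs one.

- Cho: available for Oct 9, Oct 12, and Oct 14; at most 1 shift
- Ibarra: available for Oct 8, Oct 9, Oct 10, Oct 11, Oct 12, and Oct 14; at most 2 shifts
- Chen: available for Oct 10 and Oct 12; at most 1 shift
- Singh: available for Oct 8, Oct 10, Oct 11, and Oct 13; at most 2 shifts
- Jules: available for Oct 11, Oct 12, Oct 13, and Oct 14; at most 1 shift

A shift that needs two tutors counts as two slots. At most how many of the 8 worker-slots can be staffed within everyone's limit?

Total capacity across all tutors is 1+2+1+2+1 = 7, and 8 slots are needed, so at most 7 can be filled.
An assignment achieving 7: Oct 8→Ibarra, Oct 9→Cho, Oct 10→Ibarra, Oct 11→Singh+Jules, Oct 12→Chen, Oct 13→Singh.
Loads: Cho 1/1, Ibarra 2/2, Chen 1/1, Singh 2/2, Jules 1/1.

7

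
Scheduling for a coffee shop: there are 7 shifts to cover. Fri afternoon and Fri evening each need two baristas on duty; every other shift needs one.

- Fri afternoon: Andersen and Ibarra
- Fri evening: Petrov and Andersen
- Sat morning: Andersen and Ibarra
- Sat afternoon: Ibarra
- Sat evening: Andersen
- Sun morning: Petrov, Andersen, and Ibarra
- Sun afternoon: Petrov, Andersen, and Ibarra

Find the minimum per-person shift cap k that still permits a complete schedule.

With 3 baristas and 9 worker-slots to fill, someone must work at least ⌈9/3⌉ = 3 shifts, so k ≥ 3.
k = 3 works: Fri afternoon→Andersen+Ibarra, Fri evening→Petrov+Andersen, Sat morning→Ibarra, Sat afternoon→Ibarra, Sat evening→Andersen, Sun morning→Petrov, Sun afternoon→Petrov.
Loads: Petrov 3, Andersen 3, Ibarra 3 — all ≤ 3.

3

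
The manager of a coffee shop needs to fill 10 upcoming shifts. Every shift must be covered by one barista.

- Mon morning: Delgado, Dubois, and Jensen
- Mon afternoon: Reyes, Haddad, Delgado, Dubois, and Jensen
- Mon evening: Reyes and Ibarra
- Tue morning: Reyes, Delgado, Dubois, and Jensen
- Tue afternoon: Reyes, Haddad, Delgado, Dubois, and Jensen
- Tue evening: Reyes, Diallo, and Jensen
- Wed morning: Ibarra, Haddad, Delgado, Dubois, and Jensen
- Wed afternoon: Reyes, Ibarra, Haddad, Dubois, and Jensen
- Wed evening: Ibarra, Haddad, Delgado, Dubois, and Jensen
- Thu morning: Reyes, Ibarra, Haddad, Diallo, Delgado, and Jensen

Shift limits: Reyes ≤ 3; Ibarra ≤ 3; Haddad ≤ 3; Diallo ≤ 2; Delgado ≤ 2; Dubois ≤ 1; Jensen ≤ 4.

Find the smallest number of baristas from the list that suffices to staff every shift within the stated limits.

3

10 slots to fill and no one can take more than 4, so at least ⌈10/4⌉ = 3 baristas are needed.
Reyes, Ibarra, and Jensen alone can cover everything: Mon morning→Jensen, Mon afternoon→Reyes, Mon evening→Reyes, Tue morning→Reyes, Tue afternoon→Jensen, Tue evening→Jensen, Wed morning→Ibarra, Wed afternoon→Ibarra, Wed evening→Ibarra, Thu morning→Jensen.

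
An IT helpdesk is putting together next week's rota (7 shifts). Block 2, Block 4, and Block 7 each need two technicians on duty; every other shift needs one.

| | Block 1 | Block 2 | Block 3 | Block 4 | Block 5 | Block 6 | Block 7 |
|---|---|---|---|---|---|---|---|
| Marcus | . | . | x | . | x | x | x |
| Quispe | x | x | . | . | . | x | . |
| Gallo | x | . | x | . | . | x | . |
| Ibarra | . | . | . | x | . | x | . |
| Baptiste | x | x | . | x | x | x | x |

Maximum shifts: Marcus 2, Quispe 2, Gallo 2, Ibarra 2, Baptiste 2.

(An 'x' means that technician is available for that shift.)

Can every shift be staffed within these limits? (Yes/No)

No

Total capacity is 10 and 10 slots are needed, so capacity alone doesn't rule it out.
Shifts {Block 2, Block 4, Block 7} need 6 worker-slots in total, but the technicians available for any of those shifts (Marcus, Quispe, Ibarra, and Baptiste) can supply at most 5 among them. So no valid schedule exists.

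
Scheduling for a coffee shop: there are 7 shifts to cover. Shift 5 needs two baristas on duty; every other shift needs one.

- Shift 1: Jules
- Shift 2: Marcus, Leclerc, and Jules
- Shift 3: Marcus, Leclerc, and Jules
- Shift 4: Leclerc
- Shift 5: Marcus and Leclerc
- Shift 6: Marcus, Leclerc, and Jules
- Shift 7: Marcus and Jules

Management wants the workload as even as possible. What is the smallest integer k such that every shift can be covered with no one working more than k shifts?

With 3 baristas and 8 worker-slots to fill, someone must work at least ⌈8/3⌉ = 3 shifts, so k ≥ 3.
k = 3 works: Shift 1→Jules, Shift 2→Marcus, Shift 3→Leclerc, Shift 4→Leclerc, Shift 5→Marcus+Leclerc, Shift 6→Jules, Shift 7→Marcus.
Loads: Marcus 3, Leclerc 3, Jules 2 — all ≤ 3.

3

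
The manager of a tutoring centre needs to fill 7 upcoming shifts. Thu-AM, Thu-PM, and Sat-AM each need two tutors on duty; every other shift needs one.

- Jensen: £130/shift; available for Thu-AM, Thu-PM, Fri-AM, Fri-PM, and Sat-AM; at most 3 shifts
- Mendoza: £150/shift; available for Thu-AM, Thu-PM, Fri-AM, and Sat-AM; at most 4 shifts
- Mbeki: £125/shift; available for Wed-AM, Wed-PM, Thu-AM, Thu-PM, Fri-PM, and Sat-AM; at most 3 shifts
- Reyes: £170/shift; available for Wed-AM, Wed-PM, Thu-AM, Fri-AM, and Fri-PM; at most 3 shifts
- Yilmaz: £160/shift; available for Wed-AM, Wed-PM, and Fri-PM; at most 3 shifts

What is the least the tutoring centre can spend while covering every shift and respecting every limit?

Picking the cheapest available tutor for each shift independently would cost £1270, but that ignores the shift limits.
An optimal schedule: Wed-AM→Mbeki, Wed-PM→Mbeki, Thu-AM→Jensen+Mendoza, Thu-PM→Mbeki+Mendoza, Fri-AM→Mendoza, Fri-PM→Jensen, Sat-AM→Jensen+Mendoza.
Total: 125 + 125 + 130 + 150 + 125 + 150 + 150 + 130 + 130 + 150 = £1365.

£1365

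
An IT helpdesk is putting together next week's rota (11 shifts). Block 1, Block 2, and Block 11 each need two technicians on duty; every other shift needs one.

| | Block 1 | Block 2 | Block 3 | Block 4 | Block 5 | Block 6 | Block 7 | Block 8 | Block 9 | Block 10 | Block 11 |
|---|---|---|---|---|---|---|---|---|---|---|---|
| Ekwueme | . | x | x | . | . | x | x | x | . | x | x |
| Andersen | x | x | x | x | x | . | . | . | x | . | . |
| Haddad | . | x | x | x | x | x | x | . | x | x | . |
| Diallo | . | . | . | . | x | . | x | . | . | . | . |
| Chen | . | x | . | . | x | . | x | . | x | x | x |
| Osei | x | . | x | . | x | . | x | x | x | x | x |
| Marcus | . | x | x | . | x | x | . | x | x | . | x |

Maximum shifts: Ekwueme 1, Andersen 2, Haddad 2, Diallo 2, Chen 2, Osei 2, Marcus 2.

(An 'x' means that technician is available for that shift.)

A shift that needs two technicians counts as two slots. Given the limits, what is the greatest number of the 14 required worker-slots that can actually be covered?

13

Total capacity across all technicians is 1+2+2+2+2+2+2 = 13, and 14 slots are needed, so at most 13 can be filled.
An assignment achieving 13: Block 1→Andersen+Osei, Block 2→Haddad+Chen, Block 3→Marcus, Block 4→Andersen, Block 5→Diallo, Block 6→Ekwueme, Block 7→Diallo, Block 8→Osei, Block 10→Haddad, Block 11→Chen+Marcus.
Loads: Ekwueme 1/1, Andersen 2/2, Haddad 2/2, Diallo 2/2, Chen 2/2, Osei 2/2, Marcus 2/2.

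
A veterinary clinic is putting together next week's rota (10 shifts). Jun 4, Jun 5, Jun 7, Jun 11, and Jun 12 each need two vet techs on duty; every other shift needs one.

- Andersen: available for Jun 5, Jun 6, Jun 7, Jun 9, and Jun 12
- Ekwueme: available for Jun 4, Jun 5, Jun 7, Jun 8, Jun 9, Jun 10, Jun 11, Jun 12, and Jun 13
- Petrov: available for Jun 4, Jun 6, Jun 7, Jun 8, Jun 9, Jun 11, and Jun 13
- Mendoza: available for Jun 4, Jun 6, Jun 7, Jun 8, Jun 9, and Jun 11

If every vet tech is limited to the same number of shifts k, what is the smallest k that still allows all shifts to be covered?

With 4 vet techs and 15 worker-slots to fill, someone must work at least ⌈15/4⌉ = 4 shifts, so k ≥ 4.
k = 4 works: Jun 4→Petrov+Mendoza, Jun 5→Andersen+Ekwueme, Jun 6→Andersen, Jun 7→Petrov+Mendoza, Jun 8→Petrov, Jun 9→Andersen, Jun 10→Ekwueme, Jun 11→Petrov+Mendoza, Jun 12→Andersen+Ekwueme, Jun 13→Ekwueme.
Loads: Andersen 4, Ekwueme 4, Petrov 4, Mendoza 3 — all ≤ 4.

4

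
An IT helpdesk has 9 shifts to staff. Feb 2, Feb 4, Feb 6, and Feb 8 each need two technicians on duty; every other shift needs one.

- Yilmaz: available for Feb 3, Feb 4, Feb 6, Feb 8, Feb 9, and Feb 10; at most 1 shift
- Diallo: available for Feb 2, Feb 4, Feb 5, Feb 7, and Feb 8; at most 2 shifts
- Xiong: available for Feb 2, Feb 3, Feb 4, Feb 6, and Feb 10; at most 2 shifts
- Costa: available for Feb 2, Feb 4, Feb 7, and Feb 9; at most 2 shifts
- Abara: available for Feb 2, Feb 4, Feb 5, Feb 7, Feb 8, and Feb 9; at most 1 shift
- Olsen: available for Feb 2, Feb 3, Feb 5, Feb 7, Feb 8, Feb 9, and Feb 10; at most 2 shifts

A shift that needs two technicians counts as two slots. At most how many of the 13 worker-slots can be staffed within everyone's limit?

10

Total capacity across all technicians is 1+2+2+2+1+2 = 10, and 13 slots are needed, so at most 10 can be filled.
An assignment achieving 10: Feb 2→Costa, Feb 3→Xiong, Feb 5→Diallo, Feb 6→Yilmaz+Xiong, Feb 7→Diallo, Feb 8→Abara+Olsen, Feb 9→Costa, Feb 10→Olsen.
Loads: Yilmaz 1/1, Diallo 2/2, Xiong 2/2, Costa 2/2, Abara 1/1, Olsen 2/2.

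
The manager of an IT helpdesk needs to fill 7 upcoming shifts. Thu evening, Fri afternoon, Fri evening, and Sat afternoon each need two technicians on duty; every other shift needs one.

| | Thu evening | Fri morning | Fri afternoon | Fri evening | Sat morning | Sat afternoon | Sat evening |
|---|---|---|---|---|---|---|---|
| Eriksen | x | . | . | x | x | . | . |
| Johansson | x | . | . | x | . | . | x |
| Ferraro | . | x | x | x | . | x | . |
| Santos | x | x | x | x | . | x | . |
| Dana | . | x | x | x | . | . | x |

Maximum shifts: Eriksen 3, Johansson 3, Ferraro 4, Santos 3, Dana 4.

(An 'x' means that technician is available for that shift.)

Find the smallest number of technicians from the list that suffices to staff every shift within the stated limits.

4

11 slots to fill and no one can take more than 4, so at least ⌈11/4⌉ = 3 technicians are needed.
Shifts {Sat morning, Sat afternoon, Sat evening} need 4 slots, but among the technicians available for them (Eriksen, Johansson, Ferraro, Santos, and Dana) any 3 together supply at most 3. So 3 technicians are not enough.
Eriksen, Johansson, Ferraro, and Santos alone can cover everything: Thu evening→Eriksen+Johansson, Fri morning→Ferraro, Fri afternoon→Ferraro+Santos, Fri evening→Eriksen+Johansson, Sat morning→Eriksen, Sat afternoon→Ferraro+Santos, Sat evening→Johansson.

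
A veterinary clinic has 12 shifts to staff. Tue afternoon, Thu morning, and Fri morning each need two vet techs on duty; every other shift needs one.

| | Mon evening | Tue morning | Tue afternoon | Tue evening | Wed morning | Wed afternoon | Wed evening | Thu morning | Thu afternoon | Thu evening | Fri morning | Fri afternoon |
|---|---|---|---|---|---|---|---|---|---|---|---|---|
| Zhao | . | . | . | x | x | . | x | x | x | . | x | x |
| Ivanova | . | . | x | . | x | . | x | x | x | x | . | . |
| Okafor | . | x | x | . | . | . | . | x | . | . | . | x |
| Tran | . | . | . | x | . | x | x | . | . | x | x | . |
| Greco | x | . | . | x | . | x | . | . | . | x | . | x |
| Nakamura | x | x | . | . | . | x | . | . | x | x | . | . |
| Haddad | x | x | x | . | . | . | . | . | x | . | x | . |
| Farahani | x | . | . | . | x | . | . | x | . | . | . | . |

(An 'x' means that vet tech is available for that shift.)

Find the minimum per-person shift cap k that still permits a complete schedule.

2

With 8 vet techs and 15 worker-slots to fill, someone must work at least ⌈15/8⌉ = 2 shifts, so k ≥ 2.
k = 2 works: Mon evening→Nakamura, Tue morning→Okafor, Tue afternoon→Ivanova+Okafor, Tue evening→Zhao, Wed morning→Zhao, Wed afternoon→Greco, Wed evening→Tran, Thu morning→Ivanova+Farahani, Thu afternoon→Haddad, Thu evening→Nakamura, Fri morning→Tran+Haddad, Fri afternoon→Greco.
Loads: Zhao 2, Ivanova 2, Okafor 2, Tran 2, Greco 2, Nakamura 2, Haddad 2, Farahani 1 — all ≤ 2.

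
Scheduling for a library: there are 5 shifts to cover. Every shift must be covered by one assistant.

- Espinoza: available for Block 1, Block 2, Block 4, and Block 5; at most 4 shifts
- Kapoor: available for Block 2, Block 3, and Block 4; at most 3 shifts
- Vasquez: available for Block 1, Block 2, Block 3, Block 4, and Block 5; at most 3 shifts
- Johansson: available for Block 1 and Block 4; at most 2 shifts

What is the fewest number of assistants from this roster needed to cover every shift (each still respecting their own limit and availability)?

2

5 slots to fill and no one can take more than 4, so at least ⌈5/4⌉ = 2 assistants are needed.
Espinoza and Kapoor alone can cover everything: Block 1→Espinoza, Block 2→Espinoza, Block 3→Kapoor, Block 4→Espinoza, Block 5→Espinoza.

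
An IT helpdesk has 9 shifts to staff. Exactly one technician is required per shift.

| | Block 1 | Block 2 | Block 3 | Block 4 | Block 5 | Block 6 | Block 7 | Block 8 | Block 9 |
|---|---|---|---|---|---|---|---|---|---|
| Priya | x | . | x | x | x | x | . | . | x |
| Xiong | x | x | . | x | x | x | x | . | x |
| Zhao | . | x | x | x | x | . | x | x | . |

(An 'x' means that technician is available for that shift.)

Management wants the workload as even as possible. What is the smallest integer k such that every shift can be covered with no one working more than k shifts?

3

With 3 technicians and 9 worker-slots to fill, someone must work at least ⌈9/3⌉ = 3 shifts, so k ≥ 3.
k = 3 works: Block 1→Priya, Block 2→Xiong, Block 3→Priya, Block 4→Zhao, Block 5→Zhao, Block 6→Priya, Block 7→Xiong, Block 8→Zhao, Block 9→Xiong.
Loads: Priya 3, Xiong 3, Zhao 3 — all ≤ 3.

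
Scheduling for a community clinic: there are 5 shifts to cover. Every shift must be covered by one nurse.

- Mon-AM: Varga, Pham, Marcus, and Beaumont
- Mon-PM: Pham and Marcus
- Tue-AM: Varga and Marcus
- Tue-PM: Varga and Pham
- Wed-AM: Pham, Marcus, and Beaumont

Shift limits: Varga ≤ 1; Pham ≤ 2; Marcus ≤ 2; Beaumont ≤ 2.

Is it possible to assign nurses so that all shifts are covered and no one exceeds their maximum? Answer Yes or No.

One valid schedule: Mon-AM→Marcus, Mon-PM→Pham, Tue-AM→Varga, Tue-PM→Pham, Wed-AM→Marcus.
Loads: Varga 1/1, Pham 2/2, Marcus 2/2, Beaumont 0/2 — all within limits.

Yes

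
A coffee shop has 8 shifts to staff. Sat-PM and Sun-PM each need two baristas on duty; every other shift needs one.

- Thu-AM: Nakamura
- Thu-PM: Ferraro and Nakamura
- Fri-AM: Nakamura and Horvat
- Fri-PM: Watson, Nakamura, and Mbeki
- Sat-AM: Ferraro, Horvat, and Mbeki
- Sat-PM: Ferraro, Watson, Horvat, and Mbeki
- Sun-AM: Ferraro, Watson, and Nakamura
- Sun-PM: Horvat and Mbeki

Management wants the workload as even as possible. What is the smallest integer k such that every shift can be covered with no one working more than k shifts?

With 5 baristas and 10 worker-slots to fill, someone must work at least ⌈10/5⌉ = 2 shifts, so k ≥ 2.
k = 2 works: Thu-AM→Nakamura, Thu-PM→Ferraro, Fri-AM→Nakamura, Fri-PM→Watson, Sat-AM→Ferraro, Sat-PM→Horvat+Mbeki, Sun-AM→Watson, Sun-PM→Horvat+Mbeki.
Loads: Ferraro 2, Watson 2, Nakamura 2, Horvat 2, Mbeki 2 — all ≤ 2.

2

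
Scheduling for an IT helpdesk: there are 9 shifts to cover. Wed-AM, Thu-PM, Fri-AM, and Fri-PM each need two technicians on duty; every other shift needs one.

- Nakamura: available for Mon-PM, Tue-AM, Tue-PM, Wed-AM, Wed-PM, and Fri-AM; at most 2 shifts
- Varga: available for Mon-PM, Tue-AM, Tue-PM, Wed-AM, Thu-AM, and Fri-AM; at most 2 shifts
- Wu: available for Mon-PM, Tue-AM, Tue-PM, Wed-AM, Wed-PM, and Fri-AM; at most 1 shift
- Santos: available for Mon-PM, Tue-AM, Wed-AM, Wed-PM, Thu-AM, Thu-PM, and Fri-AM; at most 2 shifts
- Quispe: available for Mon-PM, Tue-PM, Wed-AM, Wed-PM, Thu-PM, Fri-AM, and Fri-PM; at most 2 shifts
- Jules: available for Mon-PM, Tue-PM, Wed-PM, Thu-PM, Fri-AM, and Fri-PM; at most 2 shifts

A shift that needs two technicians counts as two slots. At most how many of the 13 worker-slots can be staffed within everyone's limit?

Total capacity across all technicians is 2+2+1+2+2+2 = 11, and 13 slots are needed, so at most 11 can be filled.
An assignment achieving 11: Mon-PM→Jules, Tue-AM→Nakamura, Tue-PM→Nakamura, Wed-AM→Varga+Wu, Wed-PM→Santos, Thu-AM→Varga, Thu-PM→Santos+Quispe, Fri-PM→Quispe+Jules.
Loads: Nakamura 2/2, Varga 2/2, Wu 1/1, Santos 2/2, Quispe 2/2, Jules 2/2.

11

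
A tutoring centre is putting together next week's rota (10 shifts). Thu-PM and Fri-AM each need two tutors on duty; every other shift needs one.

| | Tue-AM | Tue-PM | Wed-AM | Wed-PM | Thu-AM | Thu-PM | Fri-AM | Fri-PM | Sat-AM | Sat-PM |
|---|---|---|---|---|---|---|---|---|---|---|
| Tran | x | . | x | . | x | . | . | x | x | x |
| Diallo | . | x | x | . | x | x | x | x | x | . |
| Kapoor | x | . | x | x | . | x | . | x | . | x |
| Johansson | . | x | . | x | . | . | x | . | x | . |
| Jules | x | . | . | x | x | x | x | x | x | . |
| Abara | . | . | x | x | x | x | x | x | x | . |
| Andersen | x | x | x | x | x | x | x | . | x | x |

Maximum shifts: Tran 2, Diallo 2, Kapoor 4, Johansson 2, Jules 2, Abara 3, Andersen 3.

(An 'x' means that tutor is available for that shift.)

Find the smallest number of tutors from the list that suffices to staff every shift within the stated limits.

4

12 slots to fill and no one can take more than 4, so at least ⌈12/4⌉ = 3 tutors are needed.
Any 3 tutors together have capacity at most 4+3+3 = 10 < 12 slots, so 3 can never suffice.
Tran, Kapoor, Abara, and Andersen alone can cover everything: Tue-AM→Tran, Tue-PM→Andersen, Wed-AM→Andersen, Wed-PM→Kapoor, Thu-AM→Tran, Thu-PM→Kapoor+Abara, Fri-AM→Abara+Andersen, Fri-PM→Kapoor, Sat-AM→Abara, Sat-PM→Kapoor.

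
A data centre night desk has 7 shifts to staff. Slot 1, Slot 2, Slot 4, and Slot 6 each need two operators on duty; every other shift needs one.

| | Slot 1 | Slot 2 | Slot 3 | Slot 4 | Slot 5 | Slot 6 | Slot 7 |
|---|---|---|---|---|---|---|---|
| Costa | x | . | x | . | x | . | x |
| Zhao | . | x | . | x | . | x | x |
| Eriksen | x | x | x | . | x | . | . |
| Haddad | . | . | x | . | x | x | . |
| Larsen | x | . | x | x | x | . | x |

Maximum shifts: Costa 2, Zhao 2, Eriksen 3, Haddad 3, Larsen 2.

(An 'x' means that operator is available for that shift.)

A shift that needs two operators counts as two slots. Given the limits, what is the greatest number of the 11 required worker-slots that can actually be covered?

Total capacity across all operators is 2+2+3+3+2 = 12, and 11 slots are needed, so at most 11 can be filled.
Shifts {Slot 2, Slot 4, Slot 6} need 6 slots but only Zhao, Eriksen, Haddad, and Larsen are available for them, supplying at most 5 — so at least 1 slot must go unfilled.
An assignment achieving 10: Slot 1→Costa+Eriksen, Slot 2→Zhao+Eriksen, Slot 3→Eriksen, Slot 4→Zhao+Larsen, Slot 5→Haddad, Slot 6→Haddad, Slot 7→Costa.
Loads: Costa 2/2, Zhao 2/2, Eriksen 3/3, Haddad 2/3, Larsen 1/2.

10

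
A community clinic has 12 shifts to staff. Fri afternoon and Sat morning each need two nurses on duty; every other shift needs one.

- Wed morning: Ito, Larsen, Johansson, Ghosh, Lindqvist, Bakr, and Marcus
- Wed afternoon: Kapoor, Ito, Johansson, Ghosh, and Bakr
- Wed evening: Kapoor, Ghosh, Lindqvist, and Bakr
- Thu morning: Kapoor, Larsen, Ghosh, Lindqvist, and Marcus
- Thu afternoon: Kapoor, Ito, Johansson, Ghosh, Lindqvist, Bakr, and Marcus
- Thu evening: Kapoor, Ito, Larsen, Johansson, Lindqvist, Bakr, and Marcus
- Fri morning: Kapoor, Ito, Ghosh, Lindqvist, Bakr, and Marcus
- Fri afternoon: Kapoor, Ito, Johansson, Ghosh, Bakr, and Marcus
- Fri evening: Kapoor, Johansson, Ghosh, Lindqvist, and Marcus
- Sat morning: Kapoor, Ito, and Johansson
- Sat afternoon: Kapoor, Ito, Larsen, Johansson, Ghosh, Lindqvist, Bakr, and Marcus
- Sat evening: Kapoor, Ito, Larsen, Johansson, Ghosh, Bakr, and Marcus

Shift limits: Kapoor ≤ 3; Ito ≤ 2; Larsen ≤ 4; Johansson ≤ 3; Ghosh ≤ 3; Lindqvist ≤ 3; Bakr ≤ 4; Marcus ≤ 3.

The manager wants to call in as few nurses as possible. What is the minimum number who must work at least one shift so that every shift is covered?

4

14 slots to fill and no one can take more than 4, so at least ⌈14/4⌉ = 4 nurses are needed.
Kapoor, Larsen, Johansson, and Bakr alone can cover everything: Wed morning→Larsen, Wed afternoon→Bakr, Wed evening→Kapoor, Thu morning→Kapoor, Thu afternoon→Bakr, Thu evening→Larsen, Fri morning→Bakr, Fri afternoon→Johansson+Bakr, Fri evening→Johansson, Sat morning→Kapoor+Johansson, Sat afternoon→Larsen, Sat evening→Larsen.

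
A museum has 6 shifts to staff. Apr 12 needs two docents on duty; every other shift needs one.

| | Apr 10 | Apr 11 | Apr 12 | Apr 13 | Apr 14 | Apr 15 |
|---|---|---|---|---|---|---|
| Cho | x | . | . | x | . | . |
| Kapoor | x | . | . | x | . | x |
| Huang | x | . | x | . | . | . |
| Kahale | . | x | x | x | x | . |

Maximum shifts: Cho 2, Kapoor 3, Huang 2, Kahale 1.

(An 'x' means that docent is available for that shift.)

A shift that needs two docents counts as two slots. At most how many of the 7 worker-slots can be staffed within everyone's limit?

Total capacity across all docents is 2+3+2+1 = 8, and 7 slots are needed, so at most 7 can be filled.
Shifts {Apr 11, Apr 12} need 3 slots but only Huang and Kahale are available for them, supplying at most 2 — so at least 1 slot must go unfilled.
An assignment achieving 5: Apr 10→Cho, Apr 11→Kahale, Apr 12→Huang, Apr 13→Cho, Apr 15→Kapoor.
Loads: Cho 2/2, Kapoor 1/3, Huang 1/2, Kahale 1/1.

5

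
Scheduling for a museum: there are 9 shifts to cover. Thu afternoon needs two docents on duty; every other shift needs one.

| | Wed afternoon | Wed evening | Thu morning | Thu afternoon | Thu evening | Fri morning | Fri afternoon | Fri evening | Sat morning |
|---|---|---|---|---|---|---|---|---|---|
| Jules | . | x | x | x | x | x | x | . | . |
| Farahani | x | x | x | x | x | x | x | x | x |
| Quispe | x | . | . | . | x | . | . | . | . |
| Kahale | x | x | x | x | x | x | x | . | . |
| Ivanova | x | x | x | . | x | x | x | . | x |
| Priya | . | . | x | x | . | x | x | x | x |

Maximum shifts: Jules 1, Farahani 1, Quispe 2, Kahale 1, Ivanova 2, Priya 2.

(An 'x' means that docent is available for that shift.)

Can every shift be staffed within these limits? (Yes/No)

Total capacity is 1+1+2+1+2+2 = 9 but 10 worker-slots are needed — infeasible.

No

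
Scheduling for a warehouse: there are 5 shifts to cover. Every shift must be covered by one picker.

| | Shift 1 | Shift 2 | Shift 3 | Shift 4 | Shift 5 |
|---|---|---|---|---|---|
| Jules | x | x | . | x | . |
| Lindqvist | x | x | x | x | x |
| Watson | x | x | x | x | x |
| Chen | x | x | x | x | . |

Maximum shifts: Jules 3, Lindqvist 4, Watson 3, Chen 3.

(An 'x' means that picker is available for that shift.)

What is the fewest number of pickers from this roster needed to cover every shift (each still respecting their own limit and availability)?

2

5 slots to fill and no one can take more than 4, so at least ⌈5/4⌉ = 2 pickers are needed.
Jules and Lindqvist alone can cover everything: Shift 1→Jules, Shift 2→Jules, Shift 3→Lindqvist, Shift 4→Jules, Shift 5→Lindqvist.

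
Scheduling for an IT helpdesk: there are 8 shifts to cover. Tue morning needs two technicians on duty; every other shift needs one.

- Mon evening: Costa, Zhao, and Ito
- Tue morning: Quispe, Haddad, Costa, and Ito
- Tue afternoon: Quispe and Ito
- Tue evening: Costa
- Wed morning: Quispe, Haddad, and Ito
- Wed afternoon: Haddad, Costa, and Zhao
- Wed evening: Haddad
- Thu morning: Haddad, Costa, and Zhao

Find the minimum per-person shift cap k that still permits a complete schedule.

With 5 technicians and 9 worker-slots to fill, someone must work at least ⌈9/5⌉ = 2 shifts, so k ≥ 2.
k = 2 works: Mon evening→Costa, Tue morning→Haddad+Ito, Tue afternoon→Quispe, Tue evening→Costa, Wed morning→Quispe, Wed afternoon→Zhao, Wed evening→Haddad, Thu morning→Zhao.
Loads: Quispe 2, Haddad 2, Costa 2, Zhao 2, Ito 1 — all ≤ 2.

2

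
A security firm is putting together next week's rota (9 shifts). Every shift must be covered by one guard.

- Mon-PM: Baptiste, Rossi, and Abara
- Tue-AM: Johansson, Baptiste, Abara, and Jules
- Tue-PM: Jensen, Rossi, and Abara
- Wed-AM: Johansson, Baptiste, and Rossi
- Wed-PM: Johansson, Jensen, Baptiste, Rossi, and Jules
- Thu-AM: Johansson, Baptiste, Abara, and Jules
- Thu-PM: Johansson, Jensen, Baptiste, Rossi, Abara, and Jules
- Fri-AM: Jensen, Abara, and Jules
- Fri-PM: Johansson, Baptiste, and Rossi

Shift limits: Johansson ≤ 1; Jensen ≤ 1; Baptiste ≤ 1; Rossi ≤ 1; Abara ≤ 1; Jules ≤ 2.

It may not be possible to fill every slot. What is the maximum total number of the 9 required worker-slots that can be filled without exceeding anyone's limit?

Total capacity across all guards is 1+1+1+1+1+2 = 7, and 9 slots are needed, so at most 7 can be filled.
An assignment achieving 7: Mon-PM→Baptiste, Tue-AM→Jules, Tue-PM→Jensen, Wed-AM→Johansson, Thu-AM→Jules, Fri-AM→Abara, Fri-PM→Rossi.
Loads: Johansson 1/1, Jensen 1/1, Baptiste 1/1, Rossi 1/1, Abara 1/1, Jules 2/2.

7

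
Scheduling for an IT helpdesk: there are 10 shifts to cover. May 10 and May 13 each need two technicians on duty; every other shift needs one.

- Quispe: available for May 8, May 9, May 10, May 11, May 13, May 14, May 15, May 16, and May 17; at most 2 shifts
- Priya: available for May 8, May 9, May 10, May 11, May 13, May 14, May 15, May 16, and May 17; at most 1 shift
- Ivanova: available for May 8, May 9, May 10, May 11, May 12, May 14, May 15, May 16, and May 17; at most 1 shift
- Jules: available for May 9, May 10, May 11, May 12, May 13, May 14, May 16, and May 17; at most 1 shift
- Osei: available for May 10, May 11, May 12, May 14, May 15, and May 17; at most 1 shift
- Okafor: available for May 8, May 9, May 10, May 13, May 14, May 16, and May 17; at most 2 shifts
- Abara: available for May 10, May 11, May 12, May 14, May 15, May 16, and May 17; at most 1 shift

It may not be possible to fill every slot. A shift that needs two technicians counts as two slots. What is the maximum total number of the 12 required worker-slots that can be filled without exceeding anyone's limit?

9

Total capacity across all technicians is 2+1+1+1+1+2+1 = 9, and 12 slots are needed, so at most 9 can be filled.
An assignment achieving 9: May 8→Quispe, May 9→Jules, May 10→Okafor, May 11→Abara, May 12→Ivanova, May 13→Quispe+Priya, May 15→Osei, May 16→Okafor.
Loads: Quispe 2/2, Priya 1/1, Ivanova 1/1, Jules 1/1, Osei 1/1, Okafor 2/2, Abara 1/1.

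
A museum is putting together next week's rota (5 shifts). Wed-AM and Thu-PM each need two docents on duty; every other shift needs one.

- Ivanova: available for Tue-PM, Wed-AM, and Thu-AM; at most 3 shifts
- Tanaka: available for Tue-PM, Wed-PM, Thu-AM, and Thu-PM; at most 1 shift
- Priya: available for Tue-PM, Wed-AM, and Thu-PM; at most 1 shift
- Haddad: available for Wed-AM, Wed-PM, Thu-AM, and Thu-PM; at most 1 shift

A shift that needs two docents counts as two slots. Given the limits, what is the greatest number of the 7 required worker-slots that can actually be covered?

6

Total capacity across all docents is 3+1+1+1 = 6, and 7 slots are needed, so at most 6 can be filled.
An assignment achieving 6: Tue-PM→Ivanova, Wed-AM→Ivanova+Priya, Wed-PM→Tanaka, Thu-AM→Ivanova, Thu-PM→Haddad.
Loads: Ivanova 3/3, Tanaka 1/1, Priya 1/1, Haddad 1/1.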